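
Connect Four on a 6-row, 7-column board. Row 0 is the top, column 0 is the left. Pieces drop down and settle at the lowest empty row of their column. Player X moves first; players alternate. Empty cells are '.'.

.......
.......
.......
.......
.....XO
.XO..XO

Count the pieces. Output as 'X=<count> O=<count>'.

X=3 O=3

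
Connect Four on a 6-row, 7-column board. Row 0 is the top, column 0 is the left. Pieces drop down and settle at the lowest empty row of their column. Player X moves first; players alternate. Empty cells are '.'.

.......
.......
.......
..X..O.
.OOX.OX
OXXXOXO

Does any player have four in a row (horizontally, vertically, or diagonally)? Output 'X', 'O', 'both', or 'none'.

none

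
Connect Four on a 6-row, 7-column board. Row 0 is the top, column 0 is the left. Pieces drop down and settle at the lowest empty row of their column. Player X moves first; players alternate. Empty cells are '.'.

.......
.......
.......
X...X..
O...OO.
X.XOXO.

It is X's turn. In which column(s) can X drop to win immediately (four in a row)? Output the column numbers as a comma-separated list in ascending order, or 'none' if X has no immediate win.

Answer: none

Derivation:
col 0: drop X → no win
col 1: drop X → no win
col 2: drop X → no win
col 3: drop X → no win
col 4: drop X → no win
col 5: drop X → no win
col 6: drop X → no win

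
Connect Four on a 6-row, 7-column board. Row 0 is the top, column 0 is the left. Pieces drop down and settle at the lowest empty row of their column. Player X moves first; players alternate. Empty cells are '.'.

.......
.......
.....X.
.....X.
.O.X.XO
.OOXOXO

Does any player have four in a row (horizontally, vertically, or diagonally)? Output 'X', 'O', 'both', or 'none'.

X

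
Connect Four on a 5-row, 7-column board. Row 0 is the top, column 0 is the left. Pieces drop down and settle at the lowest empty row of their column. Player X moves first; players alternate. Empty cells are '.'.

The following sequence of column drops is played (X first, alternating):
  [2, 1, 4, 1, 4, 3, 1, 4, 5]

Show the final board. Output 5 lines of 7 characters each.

Move 1: X drops in col 2, lands at row 4
Move 2: O drops in col 1, lands at row 4
Move 3: X drops in col 4, lands at row 4
Move 4: O drops in col 1, lands at row 3
Move 5: X drops in col 4, lands at row 3
Move 6: O drops in col 3, lands at row 4
Move 7: X drops in col 1, lands at row 2
Move 8: O drops in col 4, lands at row 2
Move 9: X drops in col 5, lands at row 4

Answer: .......
.......
.X..O..
.O..X..
.OXOXX.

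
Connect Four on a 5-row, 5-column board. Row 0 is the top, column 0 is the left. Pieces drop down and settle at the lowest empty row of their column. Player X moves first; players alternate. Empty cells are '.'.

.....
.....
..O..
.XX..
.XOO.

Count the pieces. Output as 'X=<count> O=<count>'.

X=3 O=3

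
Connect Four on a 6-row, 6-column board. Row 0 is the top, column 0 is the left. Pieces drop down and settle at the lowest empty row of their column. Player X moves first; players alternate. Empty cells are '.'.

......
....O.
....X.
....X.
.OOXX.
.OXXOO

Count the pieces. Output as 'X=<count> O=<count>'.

X=6 O=6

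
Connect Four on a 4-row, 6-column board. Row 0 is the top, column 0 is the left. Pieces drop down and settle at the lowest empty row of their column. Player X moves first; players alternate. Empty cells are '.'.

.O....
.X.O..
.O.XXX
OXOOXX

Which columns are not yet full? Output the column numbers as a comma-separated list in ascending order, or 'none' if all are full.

col 0: top cell = '.' → open
col 1: top cell = 'O' → FULL
col 2: top cell = '.' → open
col 3: top cell = '.' → open
col 4: top cell = '.' → open
col 5: top cell = '.' → open

Answer: 0,2,3,4,5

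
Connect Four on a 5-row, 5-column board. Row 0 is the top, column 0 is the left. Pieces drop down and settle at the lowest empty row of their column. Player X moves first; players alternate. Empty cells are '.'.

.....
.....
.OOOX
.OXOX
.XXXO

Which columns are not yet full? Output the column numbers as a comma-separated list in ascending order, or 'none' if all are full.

Answer: 0,1,2,3,4

Derivation:
col 0: top cell = '.' → open
col 1: top cell = '.' → open
col 2: top cell = '.' → open
col 3: top cell = '.' → open
col 4: top cell = '.' → open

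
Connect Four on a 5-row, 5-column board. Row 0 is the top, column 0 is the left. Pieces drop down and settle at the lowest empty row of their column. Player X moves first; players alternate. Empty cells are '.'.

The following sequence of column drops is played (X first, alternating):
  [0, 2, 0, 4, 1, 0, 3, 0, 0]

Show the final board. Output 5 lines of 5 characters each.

Move 1: X drops in col 0, lands at row 4
Move 2: O drops in col 2, lands at row 4
Move 3: X drops in col 0, lands at row 3
Move 4: O drops in col 4, lands at row 4
Move 5: X drops in col 1, lands at row 4
Move 6: O drops in col 0, lands at row 2
Move 7: X drops in col 3, lands at row 4
Move 8: O drops in col 0, lands at row 1
Move 9: X drops in col 0, lands at row 0

Answer: X....
O....
O....
X....
XXOXO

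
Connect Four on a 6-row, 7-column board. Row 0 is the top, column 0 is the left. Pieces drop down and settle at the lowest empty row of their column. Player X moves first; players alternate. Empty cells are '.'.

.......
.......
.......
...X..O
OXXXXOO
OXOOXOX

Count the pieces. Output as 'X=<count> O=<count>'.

X=8 O=8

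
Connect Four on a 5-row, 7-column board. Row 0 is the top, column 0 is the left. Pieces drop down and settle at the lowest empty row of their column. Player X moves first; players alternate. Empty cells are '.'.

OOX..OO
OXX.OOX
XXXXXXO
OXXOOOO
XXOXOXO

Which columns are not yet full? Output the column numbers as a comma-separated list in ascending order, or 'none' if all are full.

Answer: 3,4

Derivation:
col 0: top cell = 'O' → FULL
col 1: top cell = 'O' → FULL
col 2: top cell = 'X' → FULL
col 3: top cell = '.' → open
col 4: top cell = '.' → open
col 5: top cell = 'O' → FULL
col 6: top cell = 'O' → FULL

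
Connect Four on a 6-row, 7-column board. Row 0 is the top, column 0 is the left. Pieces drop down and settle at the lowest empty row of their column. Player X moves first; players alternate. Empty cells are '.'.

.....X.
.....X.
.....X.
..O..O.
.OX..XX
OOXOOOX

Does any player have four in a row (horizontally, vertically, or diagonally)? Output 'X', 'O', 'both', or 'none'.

none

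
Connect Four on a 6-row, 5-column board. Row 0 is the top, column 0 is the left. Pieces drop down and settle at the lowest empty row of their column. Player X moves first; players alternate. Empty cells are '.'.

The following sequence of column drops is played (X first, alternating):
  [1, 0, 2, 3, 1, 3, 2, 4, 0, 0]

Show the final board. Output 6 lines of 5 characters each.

Move 1: X drops in col 1, lands at row 5
Move 2: O drops in col 0, lands at row 5
Move 3: X drops in col 2, lands at row 5
Move 4: O drops in col 3, lands at row 5
Move 5: X drops in col 1, lands at row 4
Move 6: O drops in col 3, lands at row 4
Move 7: X drops in col 2, lands at row 4
Move 8: O drops in col 4, lands at row 5
Move 9: X drops in col 0, lands at row 4
Move 10: O drops in col 0, lands at row 3

Answer: .....
.....
.....
O....
XXXO.
OXXOO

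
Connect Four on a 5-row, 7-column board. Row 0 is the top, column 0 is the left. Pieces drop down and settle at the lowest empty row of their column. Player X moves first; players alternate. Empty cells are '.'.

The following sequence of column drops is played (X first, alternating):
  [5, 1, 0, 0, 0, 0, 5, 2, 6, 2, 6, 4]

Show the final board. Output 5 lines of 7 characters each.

Answer: .......
O......
X......
O.O..XX
XOO.OXX

Derivation:
Move 1: X drops in col 5, lands at row 4
Move 2: O drops in col 1, lands at row 4
Move 3: X drops in col 0, lands at row 4
Move 4: O drops in col 0, lands at row 3
Move 5: X drops in col 0, lands at row 2
Move 6: O drops in col 0, lands at row 1
Move 7: X drops in col 5, lands at row 3
Move 8: O drops in col 2, lands at row 4
Move 9: X drops in col 6, lands at row 4
Move 10: O drops in col 2, lands at row 3
Move 11: X drops in col 6, lands at row 3
Move 12: O drops in col 4, lands at row 4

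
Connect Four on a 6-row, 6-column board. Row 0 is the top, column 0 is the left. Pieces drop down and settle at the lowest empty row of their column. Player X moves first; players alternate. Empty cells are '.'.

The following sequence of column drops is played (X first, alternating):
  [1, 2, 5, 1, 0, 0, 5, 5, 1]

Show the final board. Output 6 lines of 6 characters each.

Move 1: X drops in col 1, lands at row 5
Move 2: O drops in col 2, lands at row 5
Move 3: X drops in col 5, lands at row 5
Move 4: O drops in col 1, lands at row 4
Move 5: X drops in col 0, lands at row 5
Move 6: O drops in col 0, lands at row 4
Move 7: X drops in col 5, lands at row 4
Move 8: O drops in col 5, lands at row 3
Move 9: X drops in col 1, lands at row 3

Answer: ......
......
......
.X...O
OO...X
XXO..X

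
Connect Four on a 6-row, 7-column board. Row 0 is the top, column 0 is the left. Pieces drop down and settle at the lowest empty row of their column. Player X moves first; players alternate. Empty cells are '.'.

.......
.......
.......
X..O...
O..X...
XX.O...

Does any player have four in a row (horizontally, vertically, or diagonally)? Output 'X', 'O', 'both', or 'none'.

none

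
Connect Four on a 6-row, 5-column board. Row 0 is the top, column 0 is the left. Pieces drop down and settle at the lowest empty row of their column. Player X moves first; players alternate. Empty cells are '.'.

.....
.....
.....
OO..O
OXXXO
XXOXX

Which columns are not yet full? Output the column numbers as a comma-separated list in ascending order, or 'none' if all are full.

col 0: top cell = '.' → open
col 1: top cell = '.' → open
col 2: top cell = '.' → open
col 3: top cell = '.' → open
col 4: top cell = '.' → open

Answer: 0,1,2,3,4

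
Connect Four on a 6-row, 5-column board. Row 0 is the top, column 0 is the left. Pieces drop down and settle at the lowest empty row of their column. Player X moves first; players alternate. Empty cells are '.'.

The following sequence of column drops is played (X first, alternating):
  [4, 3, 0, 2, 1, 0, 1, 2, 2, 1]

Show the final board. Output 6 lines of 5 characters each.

Answer: .....
.....
.....
.OX..
OXO..
XXOOX

Derivation:
Move 1: X drops in col 4, lands at row 5
Move 2: O drops in col 3, lands at row 5
Move 3: X drops in col 0, lands at row 5
Move 4: O drops in col 2, lands at row 5
Move 5: X drops in col 1, lands at row 5
Move 6: O drops in col 0, lands at row 4
Move 7: X drops in col 1, lands at row 4
Move 8: O drops in col 2, lands at row 4
Move 9: X drops in col 2, lands at row 3
Move 10: O drops in col 1, lands at row 3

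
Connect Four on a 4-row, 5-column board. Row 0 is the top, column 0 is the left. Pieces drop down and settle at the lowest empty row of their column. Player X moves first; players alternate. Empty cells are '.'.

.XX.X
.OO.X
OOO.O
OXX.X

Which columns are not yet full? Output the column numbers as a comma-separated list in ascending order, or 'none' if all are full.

col 0: top cell = '.' → open
col 1: top cell = 'X' → FULL
col 2: top cell = 'X' → FULL
col 3: top cell = '.' → open
col 4: top cell = 'X' → FULL

Answer: 0,3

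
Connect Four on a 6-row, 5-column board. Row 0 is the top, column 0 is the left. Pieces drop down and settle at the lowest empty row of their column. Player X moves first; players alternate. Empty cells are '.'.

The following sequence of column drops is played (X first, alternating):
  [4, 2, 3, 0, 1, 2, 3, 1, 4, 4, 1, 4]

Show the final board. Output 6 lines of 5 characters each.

Move 1: X drops in col 4, lands at row 5
Move 2: O drops in col 2, lands at row 5
Move 3: X drops in col 3, lands at row 5
Move 4: O drops in col 0, lands at row 5
Move 5: X drops in col 1, lands at row 5
Move 6: O drops in col 2, lands at row 4
Move 7: X drops in col 3, lands at row 4
Move 8: O drops in col 1, lands at row 4
Move 9: X drops in col 4, lands at row 4
Move 10: O drops in col 4, lands at row 3
Move 11: X drops in col 1, lands at row 3
Move 12: O drops in col 4, lands at row 2

Answer: .....
.....
....O
.X..O
.OOXX
OXOXX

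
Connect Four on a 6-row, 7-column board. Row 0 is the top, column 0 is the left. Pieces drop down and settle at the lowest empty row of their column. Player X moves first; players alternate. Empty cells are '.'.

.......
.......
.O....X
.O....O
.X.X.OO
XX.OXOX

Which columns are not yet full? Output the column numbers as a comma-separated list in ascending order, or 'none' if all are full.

col 0: top cell = '.' → open
col 1: top cell = '.' → open
col 2: top cell = '.' → open
col 3: top cell = '.' → open
col 4: top cell = '.' → open
col 5: top cell = '.' → open
col 6: top cell = '.' → open

Answer: 0,1,2,3,4,5,6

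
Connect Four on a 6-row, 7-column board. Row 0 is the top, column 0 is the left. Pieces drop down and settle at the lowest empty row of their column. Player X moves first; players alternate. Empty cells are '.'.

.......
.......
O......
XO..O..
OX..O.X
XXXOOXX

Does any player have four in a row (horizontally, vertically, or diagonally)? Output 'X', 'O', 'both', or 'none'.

none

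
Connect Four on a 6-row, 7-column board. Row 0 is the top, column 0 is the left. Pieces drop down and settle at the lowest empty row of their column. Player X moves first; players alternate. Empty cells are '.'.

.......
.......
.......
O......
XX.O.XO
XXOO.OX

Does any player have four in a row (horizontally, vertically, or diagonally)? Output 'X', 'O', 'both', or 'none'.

none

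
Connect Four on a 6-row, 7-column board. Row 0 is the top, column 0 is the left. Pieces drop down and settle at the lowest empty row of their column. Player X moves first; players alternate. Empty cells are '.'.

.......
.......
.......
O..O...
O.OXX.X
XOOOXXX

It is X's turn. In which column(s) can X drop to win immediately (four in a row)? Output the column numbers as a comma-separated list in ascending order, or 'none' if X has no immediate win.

col 0: drop X → no win
col 1: drop X → no win
col 2: drop X → no win
col 3: drop X → no win
col 4: drop X → no win
col 5: drop X → WIN!
col 6: drop X → no win

Answer: 5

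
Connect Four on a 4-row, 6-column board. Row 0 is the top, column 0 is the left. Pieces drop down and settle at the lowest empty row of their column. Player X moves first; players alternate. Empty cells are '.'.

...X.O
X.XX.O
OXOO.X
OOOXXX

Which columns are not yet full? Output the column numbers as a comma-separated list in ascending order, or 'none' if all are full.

Answer: 0,1,2,4

Derivation:
col 0: top cell = '.' → open
col 1: top cell = '.' → open
col 2: top cell = '.' → open
col 3: top cell = 'X' → FULL
col 4: top cell = '.' → open
col 5: top cell = 'O' → FULL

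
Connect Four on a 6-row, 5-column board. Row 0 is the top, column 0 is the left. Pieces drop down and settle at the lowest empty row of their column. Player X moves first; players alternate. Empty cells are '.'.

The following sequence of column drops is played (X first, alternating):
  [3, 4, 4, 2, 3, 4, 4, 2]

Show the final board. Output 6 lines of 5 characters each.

Move 1: X drops in col 3, lands at row 5
Move 2: O drops in col 4, lands at row 5
Move 3: X drops in col 4, lands at row 4
Move 4: O drops in col 2, lands at row 5
Move 5: X drops in col 3, lands at row 4
Move 6: O drops in col 4, lands at row 3
Move 7: X drops in col 4, lands at row 2
Move 8: O drops in col 2, lands at row 4

Answer: .....
.....
....X
....O
..OXX
..OXO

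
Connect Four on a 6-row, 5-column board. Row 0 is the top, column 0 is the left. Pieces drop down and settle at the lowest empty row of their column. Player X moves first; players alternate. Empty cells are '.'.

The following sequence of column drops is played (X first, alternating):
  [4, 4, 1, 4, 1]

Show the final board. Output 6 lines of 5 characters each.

Answer: .....
.....
.....
....O
.X..O
.X..X

Derivation:
Move 1: X drops in col 4, lands at row 5
Move 2: O drops in col 4, lands at row 4
Move 3: X drops in col 1, lands at row 5
Move 4: O drops in col 4, lands at row 3
Move 5: X drops in col 1, lands at row 4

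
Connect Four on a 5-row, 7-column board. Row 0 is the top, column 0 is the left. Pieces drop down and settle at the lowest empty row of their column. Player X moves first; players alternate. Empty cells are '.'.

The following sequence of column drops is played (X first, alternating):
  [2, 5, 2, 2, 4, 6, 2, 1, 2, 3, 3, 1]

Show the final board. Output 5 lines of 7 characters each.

Answer: ..X....
..X....
..O....
.OXX...
.OXOXOO

Derivation:
Move 1: X drops in col 2, lands at row 4
Move 2: O drops in col 5, lands at row 4
Move 3: X drops in col 2, lands at row 3
Move 4: O drops in col 2, lands at row 2
Move 5: X drops in col 4, lands at row 4
Move 6: O drops in col 6, lands at row 4
Move 7: X drops in col 2, lands at row 1
Move 8: O drops in col 1, lands at row 4
Move 9: X drops in col 2, lands at row 0
Move 10: O drops in col 3, lands at row 4
Move 11: X drops in col 3, lands at row 3
Move 12: O drops in col 1, lands at row 3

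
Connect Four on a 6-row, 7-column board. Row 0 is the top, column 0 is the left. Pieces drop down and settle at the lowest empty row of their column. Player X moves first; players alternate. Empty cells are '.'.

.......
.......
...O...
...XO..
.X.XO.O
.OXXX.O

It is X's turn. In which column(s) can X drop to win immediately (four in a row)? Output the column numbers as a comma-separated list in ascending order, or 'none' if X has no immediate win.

Answer: 5

Derivation:
col 0: drop X → no win
col 1: drop X → no win
col 2: drop X → no win
col 3: drop X → no win
col 4: drop X → no win
col 5: drop X → WIN!
col 6: drop X → no win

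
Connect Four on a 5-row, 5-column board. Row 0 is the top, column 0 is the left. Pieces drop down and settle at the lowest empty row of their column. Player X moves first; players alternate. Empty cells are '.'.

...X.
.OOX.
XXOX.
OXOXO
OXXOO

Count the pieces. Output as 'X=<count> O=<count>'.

X=9 O=9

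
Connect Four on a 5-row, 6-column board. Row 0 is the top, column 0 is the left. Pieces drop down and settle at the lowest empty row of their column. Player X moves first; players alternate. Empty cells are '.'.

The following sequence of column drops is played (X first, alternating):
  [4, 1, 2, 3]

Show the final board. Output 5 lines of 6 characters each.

Move 1: X drops in col 4, lands at row 4
Move 2: O drops in col 1, lands at row 4
Move 3: X drops in col 2, lands at row 4
Move 4: O drops in col 3, lands at row 4

Answer: ......
......
......
......
.OXOX.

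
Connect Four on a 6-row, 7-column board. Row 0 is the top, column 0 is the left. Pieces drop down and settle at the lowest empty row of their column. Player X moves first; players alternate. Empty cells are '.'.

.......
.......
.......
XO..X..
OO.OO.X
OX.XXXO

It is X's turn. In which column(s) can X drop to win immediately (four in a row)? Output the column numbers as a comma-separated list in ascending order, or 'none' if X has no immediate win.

Answer: 2

Derivation:
col 0: drop X → no win
col 1: drop X → no win
col 2: drop X → WIN!
col 3: drop X → no win
col 4: drop X → no win
col 5: drop X → no win
col 6: drop X → no win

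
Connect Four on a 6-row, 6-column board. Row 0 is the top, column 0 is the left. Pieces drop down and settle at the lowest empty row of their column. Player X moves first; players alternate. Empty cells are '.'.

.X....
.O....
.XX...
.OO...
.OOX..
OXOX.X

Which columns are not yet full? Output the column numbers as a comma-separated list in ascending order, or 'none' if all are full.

col 0: top cell = '.' → open
col 1: top cell = 'X' → FULL
col 2: top cell = '.' → open
col 3: top cell = '.' → open
col 4: top cell = '.' → open
col 5: top cell = '.' → open

Answer: 0,2,3,4,5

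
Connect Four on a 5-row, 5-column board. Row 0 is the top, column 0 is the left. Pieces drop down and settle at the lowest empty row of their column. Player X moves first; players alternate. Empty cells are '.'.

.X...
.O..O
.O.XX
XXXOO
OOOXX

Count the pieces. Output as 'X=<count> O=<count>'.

X=8 O=8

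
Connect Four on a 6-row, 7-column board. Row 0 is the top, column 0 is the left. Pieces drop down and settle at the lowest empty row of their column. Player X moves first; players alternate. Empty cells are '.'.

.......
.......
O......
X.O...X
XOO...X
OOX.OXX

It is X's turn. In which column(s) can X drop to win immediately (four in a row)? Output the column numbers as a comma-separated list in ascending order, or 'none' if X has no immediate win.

col 0: drop X → no win
col 1: drop X → no win
col 2: drop X → no win
col 3: drop X → no win
col 4: drop X → no win
col 5: drop X → no win
col 6: drop X → WIN!

Answer: 6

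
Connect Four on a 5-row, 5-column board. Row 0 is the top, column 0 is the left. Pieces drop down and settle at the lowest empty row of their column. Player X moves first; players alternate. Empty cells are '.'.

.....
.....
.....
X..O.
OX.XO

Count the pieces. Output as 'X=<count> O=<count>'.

X=3 O=3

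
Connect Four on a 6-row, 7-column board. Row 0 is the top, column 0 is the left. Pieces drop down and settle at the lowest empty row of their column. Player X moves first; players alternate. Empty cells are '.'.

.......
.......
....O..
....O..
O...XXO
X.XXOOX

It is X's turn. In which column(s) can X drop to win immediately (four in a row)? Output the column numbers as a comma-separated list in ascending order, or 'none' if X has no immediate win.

col 0: drop X → no win
col 1: drop X → WIN!
col 2: drop X → no win
col 3: drop X → no win
col 4: drop X → no win
col 5: drop X → no win
col 6: drop X → no win

Answer: 1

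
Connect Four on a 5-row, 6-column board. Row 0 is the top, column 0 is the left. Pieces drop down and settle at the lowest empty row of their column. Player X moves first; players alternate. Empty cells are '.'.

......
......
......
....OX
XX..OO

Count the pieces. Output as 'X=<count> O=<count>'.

X=3 O=3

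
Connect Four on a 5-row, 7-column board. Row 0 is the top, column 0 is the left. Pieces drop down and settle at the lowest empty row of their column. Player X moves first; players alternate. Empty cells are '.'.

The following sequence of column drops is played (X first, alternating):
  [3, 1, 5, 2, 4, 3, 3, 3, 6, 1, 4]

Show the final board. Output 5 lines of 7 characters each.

Answer: .......
...O...
...X...
.O.OX..
.OOXXXX

Derivation:
Move 1: X drops in col 3, lands at row 4
Move 2: O drops in col 1, lands at row 4
Move 3: X drops in col 5, lands at row 4
Move 4: O drops in col 2, lands at row 4
Move 5: X drops in col 4, lands at row 4
Move 6: O drops in col 3, lands at row 3
Move 7: X drops in col 3, lands at row 2
Move 8: O drops in col 3, lands at row 1
Move 9: X drops in col 6, lands at row 4
Move 10: O drops in col 1, lands at row 3
Move 11: X drops in col 4, lands at row 3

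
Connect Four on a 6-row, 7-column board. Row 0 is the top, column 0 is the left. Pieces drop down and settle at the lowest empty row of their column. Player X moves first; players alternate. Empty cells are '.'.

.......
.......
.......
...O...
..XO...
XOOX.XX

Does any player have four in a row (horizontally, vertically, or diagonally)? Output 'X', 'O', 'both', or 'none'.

none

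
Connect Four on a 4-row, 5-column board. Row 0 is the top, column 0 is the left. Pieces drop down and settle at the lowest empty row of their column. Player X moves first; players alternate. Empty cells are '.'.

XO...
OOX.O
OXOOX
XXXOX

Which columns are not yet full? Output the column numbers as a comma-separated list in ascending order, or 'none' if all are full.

col 0: top cell = 'X' → FULL
col 1: top cell = 'O' → FULL
col 2: top cell = '.' → open
col 3: top cell = '.' → open
col 4: top cell = '.' → open

Answer: 2,3,4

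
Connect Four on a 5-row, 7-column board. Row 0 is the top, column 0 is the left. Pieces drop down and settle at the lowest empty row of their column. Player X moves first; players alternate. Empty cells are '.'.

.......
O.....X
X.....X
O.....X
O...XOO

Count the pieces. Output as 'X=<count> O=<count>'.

X=5 O=5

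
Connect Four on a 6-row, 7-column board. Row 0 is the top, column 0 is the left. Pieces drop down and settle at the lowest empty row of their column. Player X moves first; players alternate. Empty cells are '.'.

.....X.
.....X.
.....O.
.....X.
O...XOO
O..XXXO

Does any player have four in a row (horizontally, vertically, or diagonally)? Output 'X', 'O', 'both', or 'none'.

none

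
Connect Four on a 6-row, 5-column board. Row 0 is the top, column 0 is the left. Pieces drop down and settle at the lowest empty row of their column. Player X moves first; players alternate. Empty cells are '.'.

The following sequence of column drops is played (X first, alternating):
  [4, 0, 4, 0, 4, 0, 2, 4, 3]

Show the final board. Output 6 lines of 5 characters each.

Answer: .....
.....
....O
O...X
O...X
O.XXX

Derivation:
Move 1: X drops in col 4, lands at row 5
Move 2: O drops in col 0, lands at row 5
Move 3: X drops in col 4, lands at row 4
Move 4: O drops in col 0, lands at row 4
Move 5: X drops in col 4, lands at row 3
Move 6: O drops in col 0, lands at row 3
Move 7: X drops in col 2, lands at row 5
Move 8: O drops in col 4, lands at row 2
Move 9: X drops in col 3, lands at row 5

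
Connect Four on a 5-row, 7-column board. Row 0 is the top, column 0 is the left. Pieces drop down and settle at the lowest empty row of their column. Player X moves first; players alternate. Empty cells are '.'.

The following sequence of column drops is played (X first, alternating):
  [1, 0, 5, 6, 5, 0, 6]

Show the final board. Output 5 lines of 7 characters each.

Answer: .......
.......
.......
O....XX
OX...XO

Derivation:
Move 1: X drops in col 1, lands at row 4
Move 2: O drops in col 0, lands at row 4
Move 3: X drops in col 5, lands at row 4
Move 4: O drops in col 6, lands at row 4
Move 5: X drops in col 5, lands at row 3
Move 6: O drops in col 0, lands at row 3
Move 7: X drops in col 6, lands at row 3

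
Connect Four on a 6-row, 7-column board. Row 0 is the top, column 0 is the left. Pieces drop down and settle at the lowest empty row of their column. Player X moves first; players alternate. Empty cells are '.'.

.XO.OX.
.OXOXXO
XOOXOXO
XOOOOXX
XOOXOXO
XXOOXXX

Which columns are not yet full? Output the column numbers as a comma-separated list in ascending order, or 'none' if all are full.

col 0: top cell = '.' → open
col 1: top cell = 'X' → FULL
col 2: top cell = 'O' → FULL
col 3: top cell = '.' → open
col 4: top cell = 'O' → FULL
col 5: top cell = 'X' → FULL
col 6: top cell = '.' → open

Answer: 0,3,6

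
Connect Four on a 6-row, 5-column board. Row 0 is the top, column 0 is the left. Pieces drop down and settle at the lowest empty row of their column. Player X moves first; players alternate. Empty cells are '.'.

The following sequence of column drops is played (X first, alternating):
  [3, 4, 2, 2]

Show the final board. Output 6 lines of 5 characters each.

Answer: .....
.....
.....
.....
..O..
..XXO

Derivation:
Move 1: X drops in col 3, lands at row 5
Move 2: O drops in col 4, lands at row 5
Move 3: X drops in col 2, lands at row 5
Move 4: O drops in col 2, lands at row 4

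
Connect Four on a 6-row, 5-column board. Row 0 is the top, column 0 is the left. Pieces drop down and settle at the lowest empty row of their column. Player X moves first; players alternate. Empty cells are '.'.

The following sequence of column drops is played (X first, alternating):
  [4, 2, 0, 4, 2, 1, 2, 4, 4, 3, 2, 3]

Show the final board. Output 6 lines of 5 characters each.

Answer: .....
.....
..X.X
..X.O
..XOO
XOOOX

Derivation:
Move 1: X drops in col 4, lands at row 5
Move 2: O drops in col 2, lands at row 5
Move 3: X drops in col 0, lands at row 5
Move 4: O drops in col 4, lands at row 4
Move 5: X drops in col 2, lands at row 4
Move 6: O drops in col 1, lands at row 5
Move 7: X drops in col 2, lands at row 3
Move 8: O drops in col 4, lands at row 3
Move 9: X drops in col 4, lands at row 2
Move 10: O drops in col 3, lands at row 5
Move 11: X drops in col 2, lands at row 2
Move 12: O drops in col 3, lands at row 4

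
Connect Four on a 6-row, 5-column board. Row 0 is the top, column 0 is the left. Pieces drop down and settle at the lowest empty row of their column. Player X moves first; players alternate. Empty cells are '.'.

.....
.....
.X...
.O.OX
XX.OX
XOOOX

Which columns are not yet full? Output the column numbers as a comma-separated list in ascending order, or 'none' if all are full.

col 0: top cell = '.' → open
col 1: top cell = '.' → open
col 2: top cell = '.' → open
col 3: top cell = '.' → open
col 4: top cell = '.' → open

Answer: 0,1,2,3,4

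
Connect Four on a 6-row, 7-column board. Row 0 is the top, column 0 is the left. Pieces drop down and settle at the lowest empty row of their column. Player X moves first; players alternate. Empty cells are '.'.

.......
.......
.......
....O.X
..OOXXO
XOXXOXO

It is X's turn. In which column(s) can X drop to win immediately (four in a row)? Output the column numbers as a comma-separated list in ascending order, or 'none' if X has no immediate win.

Answer: none

Derivation:
col 0: drop X → no win
col 1: drop X → no win
col 2: drop X → no win
col 3: drop X → no win
col 4: drop X → no win
col 5: drop X → no win
col 6: drop X → no win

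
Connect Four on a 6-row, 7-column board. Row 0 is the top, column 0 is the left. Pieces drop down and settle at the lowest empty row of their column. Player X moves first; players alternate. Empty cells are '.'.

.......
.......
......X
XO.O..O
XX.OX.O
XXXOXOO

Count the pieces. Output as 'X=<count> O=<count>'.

X=9 O=8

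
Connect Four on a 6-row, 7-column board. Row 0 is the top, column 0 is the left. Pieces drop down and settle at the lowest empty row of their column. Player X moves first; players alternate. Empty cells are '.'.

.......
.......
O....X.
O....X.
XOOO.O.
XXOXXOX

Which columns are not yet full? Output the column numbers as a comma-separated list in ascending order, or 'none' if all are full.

Answer: 0,1,2,3,4,5,6

Derivation:
col 0: top cell = '.' → open
col 1: top cell = '.' → open
col 2: top cell = '.' → open
col 3: top cell = '.' → open
col 4: top cell = '.' → open
col 5: top cell = '.' → open
col 6: top cell = '.' → open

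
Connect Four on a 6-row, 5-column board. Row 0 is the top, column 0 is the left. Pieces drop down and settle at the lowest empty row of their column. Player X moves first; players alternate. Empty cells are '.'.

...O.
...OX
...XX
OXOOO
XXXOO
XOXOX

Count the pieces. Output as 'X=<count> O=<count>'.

X=10 O=10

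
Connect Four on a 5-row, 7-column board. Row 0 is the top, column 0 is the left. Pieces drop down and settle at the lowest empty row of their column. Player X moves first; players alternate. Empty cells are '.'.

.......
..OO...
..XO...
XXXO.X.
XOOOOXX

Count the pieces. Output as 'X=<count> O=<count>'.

X=8 O=8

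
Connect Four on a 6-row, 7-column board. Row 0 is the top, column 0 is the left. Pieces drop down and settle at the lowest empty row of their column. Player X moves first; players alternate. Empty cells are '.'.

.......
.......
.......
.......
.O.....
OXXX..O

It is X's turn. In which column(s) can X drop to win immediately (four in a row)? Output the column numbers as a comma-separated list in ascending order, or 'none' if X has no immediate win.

Answer: 4

Derivation:
col 0: drop X → no win
col 1: drop X → no win
col 2: drop X → no win
col 3: drop X → no win
col 4: drop X → WIN!
col 5: drop X → no win
col 6: drop X → no win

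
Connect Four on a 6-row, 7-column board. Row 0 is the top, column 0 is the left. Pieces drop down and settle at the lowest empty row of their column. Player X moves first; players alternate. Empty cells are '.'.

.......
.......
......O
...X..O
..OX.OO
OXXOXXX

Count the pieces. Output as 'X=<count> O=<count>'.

X=7 O=7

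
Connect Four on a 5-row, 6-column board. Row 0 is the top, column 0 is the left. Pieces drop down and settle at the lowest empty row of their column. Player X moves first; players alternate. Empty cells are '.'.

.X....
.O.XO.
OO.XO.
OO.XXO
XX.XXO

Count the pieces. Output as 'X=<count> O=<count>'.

X=9 O=9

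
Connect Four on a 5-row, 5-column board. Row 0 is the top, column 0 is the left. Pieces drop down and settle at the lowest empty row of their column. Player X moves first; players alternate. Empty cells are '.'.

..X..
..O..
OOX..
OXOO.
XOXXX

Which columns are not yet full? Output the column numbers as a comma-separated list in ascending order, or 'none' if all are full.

col 0: top cell = '.' → open
col 1: top cell = '.' → open
col 2: top cell = 'X' → FULL
col 3: top cell = '.' → open
col 4: top cell = '.' → open

Answer: 0,1,3,4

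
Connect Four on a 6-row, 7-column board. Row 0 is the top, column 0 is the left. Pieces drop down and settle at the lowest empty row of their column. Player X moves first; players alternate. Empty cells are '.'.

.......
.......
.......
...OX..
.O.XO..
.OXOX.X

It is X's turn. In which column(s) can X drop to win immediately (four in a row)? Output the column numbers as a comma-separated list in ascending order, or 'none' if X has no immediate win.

col 0: drop X → no win
col 1: drop X → no win
col 2: drop X → no win
col 3: drop X → no win
col 4: drop X → no win
col 5: drop X → no win
col 6: drop X → no win

Answer: none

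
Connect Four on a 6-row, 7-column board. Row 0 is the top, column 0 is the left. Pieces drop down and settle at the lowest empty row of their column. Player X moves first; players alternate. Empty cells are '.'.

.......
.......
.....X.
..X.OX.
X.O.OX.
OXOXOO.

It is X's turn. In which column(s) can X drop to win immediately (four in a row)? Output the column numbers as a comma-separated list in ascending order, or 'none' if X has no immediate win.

Answer: 5

Derivation:
col 0: drop X → no win
col 1: drop X → no win
col 2: drop X → no win
col 3: drop X → no win
col 4: drop X → no win
col 5: drop X → WIN!
col 6: drop X → no win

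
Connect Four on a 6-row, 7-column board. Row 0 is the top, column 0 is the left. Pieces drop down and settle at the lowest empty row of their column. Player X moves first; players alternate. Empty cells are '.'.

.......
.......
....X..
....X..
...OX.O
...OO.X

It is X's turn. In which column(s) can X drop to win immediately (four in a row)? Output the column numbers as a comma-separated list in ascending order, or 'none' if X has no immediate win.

Answer: 4

Derivation:
col 0: drop X → no win
col 1: drop X → no win
col 2: drop X → no win
col 3: drop X → no win
col 4: drop X → WIN!
col 5: drop X → no win
col 6: drop X → no win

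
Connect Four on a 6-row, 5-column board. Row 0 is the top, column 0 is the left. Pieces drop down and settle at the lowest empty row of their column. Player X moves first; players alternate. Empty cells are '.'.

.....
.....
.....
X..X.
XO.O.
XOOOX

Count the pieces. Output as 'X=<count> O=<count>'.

X=5 O=5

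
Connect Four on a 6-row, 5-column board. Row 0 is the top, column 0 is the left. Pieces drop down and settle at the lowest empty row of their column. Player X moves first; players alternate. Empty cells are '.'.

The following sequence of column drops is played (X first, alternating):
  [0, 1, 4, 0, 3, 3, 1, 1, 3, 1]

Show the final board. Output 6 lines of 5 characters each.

Move 1: X drops in col 0, lands at row 5
Move 2: O drops in col 1, lands at row 5
Move 3: X drops in col 4, lands at row 5
Move 4: O drops in col 0, lands at row 4
Move 5: X drops in col 3, lands at row 5
Move 6: O drops in col 3, lands at row 4
Move 7: X drops in col 1, lands at row 4
Move 8: O drops in col 1, lands at row 3
Move 9: X drops in col 3, lands at row 3
Move 10: O drops in col 1, lands at row 2

Answer: .....
.....
.O...
.O.X.
OX.O.
XO.XX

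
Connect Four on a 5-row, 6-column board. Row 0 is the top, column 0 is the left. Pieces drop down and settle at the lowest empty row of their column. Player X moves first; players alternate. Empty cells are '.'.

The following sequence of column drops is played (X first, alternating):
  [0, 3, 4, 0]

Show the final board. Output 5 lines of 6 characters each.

Answer: ......
......
......
O.....
X..OX.

Derivation:
Move 1: X drops in col 0, lands at row 4
Move 2: O drops in col 3, lands at row 4
Move 3: X drops in col 4, lands at row 4
Move 4: O drops in col 0, lands at row 3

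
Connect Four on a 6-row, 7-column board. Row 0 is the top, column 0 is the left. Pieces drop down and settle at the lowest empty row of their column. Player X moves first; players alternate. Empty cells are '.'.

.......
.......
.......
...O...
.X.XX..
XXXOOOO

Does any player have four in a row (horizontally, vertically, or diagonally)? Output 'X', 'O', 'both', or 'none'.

O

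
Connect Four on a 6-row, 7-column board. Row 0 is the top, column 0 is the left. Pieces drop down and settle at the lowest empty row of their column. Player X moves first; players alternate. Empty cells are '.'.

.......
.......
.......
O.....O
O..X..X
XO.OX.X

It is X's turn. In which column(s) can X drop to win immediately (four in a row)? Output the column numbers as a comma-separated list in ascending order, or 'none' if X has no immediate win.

col 0: drop X → no win
col 1: drop X → no win
col 2: drop X → no win
col 3: drop X → no win
col 4: drop X → no win
col 5: drop X → no win
col 6: drop X → no win

Answer: none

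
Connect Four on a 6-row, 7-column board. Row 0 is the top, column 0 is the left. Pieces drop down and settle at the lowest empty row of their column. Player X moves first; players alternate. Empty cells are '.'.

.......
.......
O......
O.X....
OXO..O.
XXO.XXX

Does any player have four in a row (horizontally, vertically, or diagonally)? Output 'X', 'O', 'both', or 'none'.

none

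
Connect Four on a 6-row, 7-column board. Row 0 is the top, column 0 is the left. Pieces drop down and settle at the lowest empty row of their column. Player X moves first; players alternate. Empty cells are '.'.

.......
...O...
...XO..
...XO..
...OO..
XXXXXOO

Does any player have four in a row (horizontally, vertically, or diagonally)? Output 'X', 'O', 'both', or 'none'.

X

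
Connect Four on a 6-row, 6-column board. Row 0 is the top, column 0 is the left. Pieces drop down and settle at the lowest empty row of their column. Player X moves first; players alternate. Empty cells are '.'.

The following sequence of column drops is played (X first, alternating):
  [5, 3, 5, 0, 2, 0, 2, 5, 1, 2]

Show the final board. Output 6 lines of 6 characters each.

Move 1: X drops in col 5, lands at row 5
Move 2: O drops in col 3, lands at row 5
Move 3: X drops in col 5, lands at row 4
Move 4: O drops in col 0, lands at row 5
Move 5: X drops in col 2, lands at row 5
Move 6: O drops in col 0, lands at row 4
Move 7: X drops in col 2, lands at row 4
Move 8: O drops in col 5, lands at row 3
Move 9: X drops in col 1, lands at row 5
Move 10: O drops in col 2, lands at row 3

Answer: ......
......
......
..O..O
O.X..X
OXXO.X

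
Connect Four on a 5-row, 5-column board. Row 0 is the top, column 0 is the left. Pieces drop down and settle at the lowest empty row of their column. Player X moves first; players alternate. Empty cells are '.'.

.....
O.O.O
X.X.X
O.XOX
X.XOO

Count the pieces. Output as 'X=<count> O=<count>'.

X=7 O=7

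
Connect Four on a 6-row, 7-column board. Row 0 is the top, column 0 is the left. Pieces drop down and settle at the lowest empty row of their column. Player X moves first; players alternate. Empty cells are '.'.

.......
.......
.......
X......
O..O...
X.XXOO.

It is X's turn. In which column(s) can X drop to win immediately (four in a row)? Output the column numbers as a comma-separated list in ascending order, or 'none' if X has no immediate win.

col 0: drop X → no win
col 1: drop X → WIN!
col 2: drop X → no win
col 3: drop X → no win
col 4: drop X → no win
col 5: drop X → no win
col 6: drop X → no win

Answer: 1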